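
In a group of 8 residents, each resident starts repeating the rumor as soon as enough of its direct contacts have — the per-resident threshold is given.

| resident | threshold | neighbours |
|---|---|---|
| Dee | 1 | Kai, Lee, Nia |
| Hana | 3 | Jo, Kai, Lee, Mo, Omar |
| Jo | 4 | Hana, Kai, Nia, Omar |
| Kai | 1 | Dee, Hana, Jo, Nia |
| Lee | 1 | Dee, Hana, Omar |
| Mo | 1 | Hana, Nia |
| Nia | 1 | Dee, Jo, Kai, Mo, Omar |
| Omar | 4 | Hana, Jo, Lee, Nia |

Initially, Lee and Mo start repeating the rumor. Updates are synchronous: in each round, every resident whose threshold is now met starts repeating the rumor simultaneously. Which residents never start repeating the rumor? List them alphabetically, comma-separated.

Jo, Omar

Round 1 — Lee, Mo start repeating the rumor (initial).
Round 2 — checking thresholds:
  Dee: 1 of 3 neighbours ≥ 1, starts repeating the rumor.
  Hana: 2 of 5 neighbours < 3, holds.
  Nia: 1 of 5 neighbours ≥ 1, starts repeating the rumor.
  Omar: 1 of 4 neighbours < 4, holds.
Round 3 — checking thresholds:
  Hana: 2 of 5 neighbours < 3, holds.
  Jo: 1 of 4 neighbours < 4, holds.
  Kai: 2 of 4 neighbours ≥ 1, starts repeating the rumor.
  Omar: 2 of 4 neighbours < 4, holds.
Round 4 — checking thresholds:
  Hana: 3 of 5 neighbours ≥ 3, starts repeating the rumor.
  Jo: 2 of 4 neighbours < 4, holds.
  Omar: 2 of 4 neighbours < 4, holds.
Round 5 — no new spreads; cascade stops.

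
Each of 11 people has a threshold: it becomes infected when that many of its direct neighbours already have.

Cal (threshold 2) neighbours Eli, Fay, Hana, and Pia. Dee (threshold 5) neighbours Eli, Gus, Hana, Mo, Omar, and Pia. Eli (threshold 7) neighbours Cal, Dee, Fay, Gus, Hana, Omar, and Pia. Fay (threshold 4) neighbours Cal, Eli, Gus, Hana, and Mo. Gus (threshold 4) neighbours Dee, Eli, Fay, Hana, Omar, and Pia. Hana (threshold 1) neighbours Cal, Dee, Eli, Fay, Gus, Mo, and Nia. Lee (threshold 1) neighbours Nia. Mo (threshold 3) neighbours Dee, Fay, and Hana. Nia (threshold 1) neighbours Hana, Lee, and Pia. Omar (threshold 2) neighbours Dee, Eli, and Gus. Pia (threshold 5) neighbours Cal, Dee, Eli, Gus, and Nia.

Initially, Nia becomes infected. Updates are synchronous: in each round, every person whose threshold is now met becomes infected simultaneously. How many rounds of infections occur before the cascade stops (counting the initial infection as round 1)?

Round 1 — Nia becomes infected (initial).
Round 2 — checking thresholds:
  Hana: 1 of 7 neighbours ≥ 1, becomes infected.
  Lee: 1 of 1 neighbours ≥ 1, becomes infected.
  Pia: 1 of 5 neighbours < 5, holds.
Round 3 — no new infections; cascade stops.

2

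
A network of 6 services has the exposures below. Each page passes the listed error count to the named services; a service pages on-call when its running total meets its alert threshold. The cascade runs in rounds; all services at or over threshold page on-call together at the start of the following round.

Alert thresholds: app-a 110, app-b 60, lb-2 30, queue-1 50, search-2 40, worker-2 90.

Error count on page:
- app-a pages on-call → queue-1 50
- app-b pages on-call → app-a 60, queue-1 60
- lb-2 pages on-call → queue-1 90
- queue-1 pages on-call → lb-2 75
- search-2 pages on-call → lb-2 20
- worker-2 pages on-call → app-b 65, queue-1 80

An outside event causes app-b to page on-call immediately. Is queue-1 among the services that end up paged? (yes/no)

Round 1 — app-b pages on-call (initial).
  app-a: +60 → 60 < 110
  queue-1: +60 → 60 ≥ 50
Round 2 — queue-1 pages on-call.
  lb-2: +75 → 75 ≥ 30
Round 3 — lb-2 pages on-call.
No further pages.

yes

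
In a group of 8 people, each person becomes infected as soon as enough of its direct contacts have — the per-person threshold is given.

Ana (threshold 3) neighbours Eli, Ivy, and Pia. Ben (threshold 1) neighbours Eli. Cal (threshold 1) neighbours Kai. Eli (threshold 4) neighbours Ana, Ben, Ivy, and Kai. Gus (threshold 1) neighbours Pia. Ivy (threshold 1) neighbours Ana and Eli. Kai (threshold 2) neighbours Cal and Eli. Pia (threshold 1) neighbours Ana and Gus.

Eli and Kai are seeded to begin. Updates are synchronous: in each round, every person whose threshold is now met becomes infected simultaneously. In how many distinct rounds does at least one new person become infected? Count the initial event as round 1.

2

Round 1 — Eli, Kai become infected (initial).
Round 2 — checking thresholds:
  Ana: 1 of 3 neighbours < 3, not yet.
  Ben: 1 of 1 neighbours ≥ 1, becomes infected.
  Cal: 1 of 1 neighbours ≥ 1, becomes infected.
  Ivy: 1 of 2 neighbours ≥ 1, becomes infected.
Round 3 — no new infections; cascade stops.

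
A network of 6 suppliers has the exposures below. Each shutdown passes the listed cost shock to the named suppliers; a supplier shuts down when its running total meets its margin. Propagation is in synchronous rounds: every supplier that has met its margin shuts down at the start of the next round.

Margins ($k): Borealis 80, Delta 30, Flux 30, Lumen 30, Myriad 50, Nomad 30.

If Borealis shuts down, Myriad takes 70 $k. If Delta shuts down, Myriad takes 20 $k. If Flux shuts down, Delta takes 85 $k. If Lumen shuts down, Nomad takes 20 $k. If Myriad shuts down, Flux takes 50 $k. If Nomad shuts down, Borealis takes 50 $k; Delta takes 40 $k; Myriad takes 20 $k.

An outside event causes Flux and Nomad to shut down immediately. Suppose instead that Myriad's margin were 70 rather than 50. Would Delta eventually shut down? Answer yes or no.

yes

With Myriad's margin at 70:
Round 1 — Flux, Nomad shut down (initial).
  Borealis: +50 → 50 < 80
  Delta: +85+40 → 125 ≥ 30
  Myriad: +20 → 20 < 70
Round 2 — Delta shuts down.
  Myriad: +20 → 40 < 70
No further shutdowns.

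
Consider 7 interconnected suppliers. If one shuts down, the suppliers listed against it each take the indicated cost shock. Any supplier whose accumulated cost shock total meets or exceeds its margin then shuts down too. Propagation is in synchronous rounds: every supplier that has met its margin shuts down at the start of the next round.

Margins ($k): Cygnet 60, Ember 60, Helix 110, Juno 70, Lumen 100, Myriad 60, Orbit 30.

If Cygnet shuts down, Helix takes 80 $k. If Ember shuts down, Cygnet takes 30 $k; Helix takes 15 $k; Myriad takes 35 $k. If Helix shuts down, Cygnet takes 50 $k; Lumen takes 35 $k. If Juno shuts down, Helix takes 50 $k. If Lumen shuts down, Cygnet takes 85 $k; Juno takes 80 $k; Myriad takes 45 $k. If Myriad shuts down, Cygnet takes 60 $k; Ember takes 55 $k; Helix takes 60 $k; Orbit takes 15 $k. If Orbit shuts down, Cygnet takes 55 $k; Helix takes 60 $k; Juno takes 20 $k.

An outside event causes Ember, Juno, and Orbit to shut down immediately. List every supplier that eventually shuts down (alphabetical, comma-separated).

Cygnet, Ember, Helix, Juno, Orbit

Round 1 — Ember, Juno, Orbit shut down (initial).
  Cygnet: +30+55 → 85 ≥ 60
  Helix: +15+50+60 → 125 ≥ 110
  Myriad: +35 → 35 < 60
Round 2 — Cygnet, Helix shut down.
  Lumen: +35 → 35 < 100
No further shutdowns.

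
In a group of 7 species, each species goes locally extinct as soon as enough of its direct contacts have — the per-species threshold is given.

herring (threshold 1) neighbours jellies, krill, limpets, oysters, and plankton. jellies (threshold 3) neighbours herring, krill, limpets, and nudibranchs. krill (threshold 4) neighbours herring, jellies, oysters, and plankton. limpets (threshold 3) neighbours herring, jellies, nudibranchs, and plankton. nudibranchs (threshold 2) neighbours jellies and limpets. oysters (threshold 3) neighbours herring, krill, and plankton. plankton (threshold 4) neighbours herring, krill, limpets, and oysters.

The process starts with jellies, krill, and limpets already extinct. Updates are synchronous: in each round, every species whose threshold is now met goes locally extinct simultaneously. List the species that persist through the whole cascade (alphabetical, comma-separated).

oysters, plankton

Round 1 — jellies, krill, limpets go locally extinct (initial).
Round 2 — checking thresholds:
  herring: 3 of 5 neighbours ≥ 1, goes locally extinct.
  nudibranchs: 2 of 2 neighbours ≥ 2, goes locally extinct.
  oysters: 1 of 3 neighbours < 3, holds.
  plankton: 2 of 4 neighbours < 4, holds.
Round 3 — no new extinctions; cascade stops.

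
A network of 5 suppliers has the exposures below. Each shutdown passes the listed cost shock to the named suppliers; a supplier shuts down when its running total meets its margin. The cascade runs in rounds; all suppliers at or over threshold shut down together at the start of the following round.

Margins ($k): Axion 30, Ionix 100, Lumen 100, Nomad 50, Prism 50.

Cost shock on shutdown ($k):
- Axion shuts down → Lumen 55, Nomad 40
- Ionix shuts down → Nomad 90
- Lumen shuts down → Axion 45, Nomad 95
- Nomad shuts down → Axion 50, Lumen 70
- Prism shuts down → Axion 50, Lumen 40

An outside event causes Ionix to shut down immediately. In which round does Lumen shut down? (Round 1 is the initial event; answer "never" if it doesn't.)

Round 1 — Ionix shuts down (initial).
  Nomad: +90 → 90 ≥ 50
Round 2 — Nomad shuts down.
  Axion: +50 → 50 ≥ 30
  Lumen: +70 → 70 < 100
Round 3 — Axion shuts down.
  Lumen: +55 → 125 ≥ 100
Round 4 — Lumen shuts down.
No further shutdowns.

4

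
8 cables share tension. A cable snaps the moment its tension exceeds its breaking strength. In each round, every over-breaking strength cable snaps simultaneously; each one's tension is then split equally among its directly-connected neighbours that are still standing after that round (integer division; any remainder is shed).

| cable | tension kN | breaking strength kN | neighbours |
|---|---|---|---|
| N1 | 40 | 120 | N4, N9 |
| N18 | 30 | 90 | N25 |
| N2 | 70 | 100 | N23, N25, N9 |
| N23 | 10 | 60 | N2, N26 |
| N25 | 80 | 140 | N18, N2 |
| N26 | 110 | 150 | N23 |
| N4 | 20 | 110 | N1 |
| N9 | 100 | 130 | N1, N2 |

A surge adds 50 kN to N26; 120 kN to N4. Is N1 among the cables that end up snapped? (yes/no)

yes

Round 1 — N26 at 160 > 150; N4 at 140 > 110. N26, N4 snap.
  N26 sheds 160 kN to N23: 160 each.
    N23: 10+160 = 170 > 60
  N4 sheds 140 kN to N1: 140 each.
    N1: 40+140 = 180 > 120
Round 2 — N1, N23 snap.
  N1 sheds 180 kN to N9: 180 each.
    N9: 100+180 = 280 > 130
  N23 sheds 170 kN to N2: 170 each.
    N2: 70+170 = 240 > 100
Round 3 — N2, N9 snap.
  N2 sheds 240 kN to N25: 240 each.
    N25: 80+240 = 320 > 140
  N9 sheds 280 kN: no online neighbours, lost.
Round 4 — N25 snaps.
  N25 sheds 320 kN to N18: 320 each.
    N18: 30+320 = 350 > 90
Round 5 — N18 snaps.
  N18 sheds 350 kN: no online neighbours, lost.
No further breaks.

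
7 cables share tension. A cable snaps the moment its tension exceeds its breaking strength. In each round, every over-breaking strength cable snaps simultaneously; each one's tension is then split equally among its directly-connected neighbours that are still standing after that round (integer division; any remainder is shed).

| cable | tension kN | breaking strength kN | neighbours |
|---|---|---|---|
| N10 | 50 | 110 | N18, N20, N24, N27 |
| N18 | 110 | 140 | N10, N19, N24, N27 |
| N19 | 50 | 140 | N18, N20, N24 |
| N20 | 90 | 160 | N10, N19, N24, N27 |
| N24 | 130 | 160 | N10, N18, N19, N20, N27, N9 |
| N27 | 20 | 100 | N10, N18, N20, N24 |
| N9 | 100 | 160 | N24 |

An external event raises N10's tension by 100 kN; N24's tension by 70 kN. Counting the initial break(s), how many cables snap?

Round 1 — N10 at 150 > 110; N24 at 200 > 160. N10, N24 snap.
  N10 sheds 150 kN to N18, N20, N27: 50 each.
    N18: 110+50 = 160 > 140
    N20: 90+50 = 140 ≤ 160
    N27: 20+50 = 70 ≤ 100
  N24 sheds 200 kN to N18, N19, N20, N27, N9: 40 each.
    N18: 160+40 = 200 > 140
    N19: 50+40 = 90 ≤ 140
    N20: 140+40 = 180 > 160
    N27: 70+40 = 110 > 100
    N9: 100+40 = 140 ≤ 160
Round 2 — N18, N20, N27 snap.
  N18 sheds 200 kN to N19: 200 each.
    N19: 90+200 = 290 > 140
  N20 sheds 180 kN to N19: 180 each.
    N19: 290+180 = 470 > 140
  N27 sheds 110 kN: no online neighbours, lost.
Round 3 — N19 snaps.
  N19 sheds 470 kN: no online neighbours, lost.
No further breaks.

6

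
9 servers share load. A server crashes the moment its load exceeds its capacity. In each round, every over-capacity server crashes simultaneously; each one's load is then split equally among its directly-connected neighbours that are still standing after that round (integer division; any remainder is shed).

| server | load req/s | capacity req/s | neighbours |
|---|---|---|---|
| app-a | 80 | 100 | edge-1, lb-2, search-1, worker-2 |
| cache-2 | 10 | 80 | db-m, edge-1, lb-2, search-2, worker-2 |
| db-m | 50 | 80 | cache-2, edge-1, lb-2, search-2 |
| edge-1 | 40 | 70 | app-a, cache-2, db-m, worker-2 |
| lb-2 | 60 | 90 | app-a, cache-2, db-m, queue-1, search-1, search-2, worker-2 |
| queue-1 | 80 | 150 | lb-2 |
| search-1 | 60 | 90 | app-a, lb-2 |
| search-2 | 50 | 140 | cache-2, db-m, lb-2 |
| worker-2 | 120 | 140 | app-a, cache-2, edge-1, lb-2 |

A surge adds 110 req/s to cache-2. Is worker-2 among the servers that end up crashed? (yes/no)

yes

Round 1 — cache-2 at 120 > 80. cache-2 crashes.
  cache-2 sheds 120 req/s to db-m, edge-1, lb-2, search-2, worker-2: 24 each.
    db-m: 50+24 = 74 ≤ 80
    edge-1: 40+24 = 64 ≤ 70
    lb-2: 60+24 = 84 ≤ 90
    search-2: 50+24 = 74 ≤ 140
    worker-2: 120+24 = 144 > 140
Round 2 — worker-2 crashes.
  worker-2 sheds 144 req/s to app-a, edge-1, lb-2: 48 each.
    app-a: 80+48 = 128 > 100
    edge-1: 64+48 = 112 > 70
    lb-2: 84+48 = 132 > 90
Round 3 — app-a, edge-1, lb-2 crash.
  app-a sheds 128 req/s to search-1: 128 each.
    search-1: 60+128 = 188 > 90
  edge-1 sheds 112 req/s to db-m: 112 each.
    db-m: 74+112 = 186 > 80
  lb-2 sheds 132 req/s to db-m, queue-1, search-1, search-2: 33 each.
    db-m: 186+33 = 219 > 80
    queue-1: 80+33 = 113 ≤ 150
    search-1: 188+33 = 221 > 90
    search-2: 74+33 = 107 ≤ 140
Round 4 — db-m, search-1 crash.
  db-m sheds 219 req/s to search-2: 219 each.
    search-2: 107+219 = 326 > 140
  search-1 sheds 221 req/s: no online neighbours, lost.
Round 5 — search-2 crashes.
  search-2 sheds 326 req/s: no online neighbours, lost.
No further crashes.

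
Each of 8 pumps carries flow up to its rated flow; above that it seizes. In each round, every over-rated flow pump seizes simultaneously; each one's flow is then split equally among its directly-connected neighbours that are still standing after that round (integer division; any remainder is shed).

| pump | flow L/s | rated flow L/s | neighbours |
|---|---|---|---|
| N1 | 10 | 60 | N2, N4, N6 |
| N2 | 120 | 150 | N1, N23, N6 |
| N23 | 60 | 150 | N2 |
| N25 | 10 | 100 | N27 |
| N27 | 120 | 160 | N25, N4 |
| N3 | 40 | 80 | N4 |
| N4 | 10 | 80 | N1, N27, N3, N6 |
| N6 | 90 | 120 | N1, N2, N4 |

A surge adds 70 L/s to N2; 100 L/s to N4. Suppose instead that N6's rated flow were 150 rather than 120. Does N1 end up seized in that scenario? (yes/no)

yes

With N6's rated flow at 150:
Round 1 — N2 at 190 > 150; N4 at 110 > 80. N2, N4 seize.
  N2 sheds 190 L/s to N1, N23, N6: 63 each (1 lost).
    N1: 10+63 = 73 > 60
    N23: 60+63 = 123 ≤ 150
    N6: 90+63 = 153 > 150
  N4 sheds 110 L/s to N1, N27, N3, N6: 27 each (2 lost).
    N1: 73+27 = 100 > 60
    N27: 120+27 = 147 ≤ 160
    N3: 40+27 = 67 ≤ 80
    N6: 153+27 = 180 > 150
Round 2 — N1, N6 seize.
  N1 sheds 100 L/s: no online neighbours, lost.
  N6 sheds 180 L/s: no online neighbours, lost.
No further seizures.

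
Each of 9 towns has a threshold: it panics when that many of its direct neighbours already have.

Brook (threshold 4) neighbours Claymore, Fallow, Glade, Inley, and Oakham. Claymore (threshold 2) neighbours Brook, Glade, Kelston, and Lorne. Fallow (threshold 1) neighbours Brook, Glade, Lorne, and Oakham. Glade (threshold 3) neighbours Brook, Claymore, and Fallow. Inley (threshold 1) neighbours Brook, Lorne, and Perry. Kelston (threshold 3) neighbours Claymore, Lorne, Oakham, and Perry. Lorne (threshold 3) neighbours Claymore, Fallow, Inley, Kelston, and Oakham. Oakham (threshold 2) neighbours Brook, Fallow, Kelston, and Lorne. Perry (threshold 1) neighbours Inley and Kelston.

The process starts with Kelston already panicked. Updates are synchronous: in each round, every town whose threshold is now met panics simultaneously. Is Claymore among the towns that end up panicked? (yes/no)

Round 1 — Kelston panics (initial).
Round 2 — checking thresholds:
  Claymore: 1 of 4 neighbours < 2, holds.
  Lorne: 1 of 5 neighbours < 3, holds.
  Oakham: 1 of 4 neighbours < 2, holds.
  Perry: 1 of 2 neighbours ≥ 1, panics.
Round 3 — checking thresholds:
  Claymore: 1 of 4 neighbours < 2, holds.
  Inley: 1 of 3 neighbours ≥ 1, panics.
  Lorne: 1 of 5 neighbours < 3, holds.
  Oakham: 1 of 4 neighbours < 2, holds.
Round 4 — no new panics; cascade stops.

no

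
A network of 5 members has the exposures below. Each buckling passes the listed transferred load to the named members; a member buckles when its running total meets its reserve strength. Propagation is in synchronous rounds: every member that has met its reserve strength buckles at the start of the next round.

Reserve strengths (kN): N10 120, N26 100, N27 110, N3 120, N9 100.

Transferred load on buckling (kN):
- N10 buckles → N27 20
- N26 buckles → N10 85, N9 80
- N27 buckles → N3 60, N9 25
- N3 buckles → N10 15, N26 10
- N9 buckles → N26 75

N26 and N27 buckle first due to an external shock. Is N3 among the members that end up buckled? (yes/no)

Round 1 — N26, N27 buckle (initial).
  N10: +85 → 85 < 120
  N3: +60 → 60 < 120
  N9: +80+25 → 105 ≥ 100
Round 2 — N9 buckles.
No further bucklings.

no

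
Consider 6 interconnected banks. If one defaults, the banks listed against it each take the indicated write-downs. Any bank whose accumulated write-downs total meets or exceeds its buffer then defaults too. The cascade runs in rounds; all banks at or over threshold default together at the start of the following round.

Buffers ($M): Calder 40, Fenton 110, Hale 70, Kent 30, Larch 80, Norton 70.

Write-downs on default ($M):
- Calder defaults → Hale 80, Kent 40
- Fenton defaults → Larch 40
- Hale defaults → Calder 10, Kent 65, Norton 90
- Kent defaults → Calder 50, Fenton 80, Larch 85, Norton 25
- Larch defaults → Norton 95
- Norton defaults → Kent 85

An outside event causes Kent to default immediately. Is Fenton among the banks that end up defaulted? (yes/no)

no

Round 1 — Kent defaults (initial).
  Calder: +50 → 50 ≥ 40
  Fenton: +80 → 80 < 110
  Larch: +85 → 85 ≥ 80
  Norton: +25 → 25 < 70
Round 2 — Calder, Larch default.
  Hale: +80 → 80 ≥ 70
  Norton: +95 → 120 ≥ 70
Round 3 — Hale, Norton default.
No further defaults.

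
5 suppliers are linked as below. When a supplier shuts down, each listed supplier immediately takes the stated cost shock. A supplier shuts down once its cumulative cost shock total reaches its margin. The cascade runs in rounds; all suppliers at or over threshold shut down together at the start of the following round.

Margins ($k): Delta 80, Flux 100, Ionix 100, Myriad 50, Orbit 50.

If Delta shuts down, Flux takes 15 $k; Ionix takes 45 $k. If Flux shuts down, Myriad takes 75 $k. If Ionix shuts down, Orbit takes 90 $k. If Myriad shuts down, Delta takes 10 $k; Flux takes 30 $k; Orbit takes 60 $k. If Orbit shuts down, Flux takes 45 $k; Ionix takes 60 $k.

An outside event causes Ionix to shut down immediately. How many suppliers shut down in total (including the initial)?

2

Round 1 — Ionix shuts down (initial).
  Orbit: +90 → 90 ≥ 50
Round 2 — Orbit shuts down.
  Flux: +45 → 45 < 100
No further shutdowns.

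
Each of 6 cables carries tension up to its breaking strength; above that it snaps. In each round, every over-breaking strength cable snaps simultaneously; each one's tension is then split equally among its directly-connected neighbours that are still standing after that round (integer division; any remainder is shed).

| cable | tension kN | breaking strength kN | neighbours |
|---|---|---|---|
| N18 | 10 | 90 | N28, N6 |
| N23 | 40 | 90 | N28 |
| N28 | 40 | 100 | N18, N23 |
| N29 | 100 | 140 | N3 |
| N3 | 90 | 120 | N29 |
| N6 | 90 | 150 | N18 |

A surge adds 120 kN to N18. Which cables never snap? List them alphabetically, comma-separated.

Round 1 — N18 at 130 > 90. N18 snaps.
  N18 sheds 130 kN to N28, N6: 65 each.
    N28: 40+65 = 105 > 100
    N6: 90+65 = 155 > 150
Round 2 — N28, N6 snap.
  N28 sheds 105 kN to N23: 105 each.
    N23: 40+105 = 145 > 90
  N6 sheds 155 kN: no online neighbours, lost.
Round 3 — N23 snaps.
  N23 sheds 145 kN: no online neighbours, lost.
No further breaks.

N29, N3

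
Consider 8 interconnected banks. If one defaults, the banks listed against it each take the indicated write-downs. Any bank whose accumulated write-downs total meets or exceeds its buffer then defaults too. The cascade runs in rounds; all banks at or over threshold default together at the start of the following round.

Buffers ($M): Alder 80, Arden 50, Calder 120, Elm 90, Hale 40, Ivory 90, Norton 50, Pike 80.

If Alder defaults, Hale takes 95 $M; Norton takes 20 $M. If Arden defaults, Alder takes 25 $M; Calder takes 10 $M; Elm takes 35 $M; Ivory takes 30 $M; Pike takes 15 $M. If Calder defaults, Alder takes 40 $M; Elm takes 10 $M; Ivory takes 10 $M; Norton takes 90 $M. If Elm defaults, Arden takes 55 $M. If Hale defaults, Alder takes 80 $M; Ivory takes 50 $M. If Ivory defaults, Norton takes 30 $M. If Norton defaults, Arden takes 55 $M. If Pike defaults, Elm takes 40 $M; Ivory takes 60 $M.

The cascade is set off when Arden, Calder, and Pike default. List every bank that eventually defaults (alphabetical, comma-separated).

Arden, Calder, Ivory, Norton, Pike

Round 1 — Arden, Calder, Pike default (initial).
  Alder: +25+40 → 65 < 80
  Elm: +35+10+40 → 85 < 90
  Ivory: +30+10+60 → 100 ≥ 90
  Norton: +90 → 90 ≥ 50
Round 2 — Ivory, Norton default.
No further defaults.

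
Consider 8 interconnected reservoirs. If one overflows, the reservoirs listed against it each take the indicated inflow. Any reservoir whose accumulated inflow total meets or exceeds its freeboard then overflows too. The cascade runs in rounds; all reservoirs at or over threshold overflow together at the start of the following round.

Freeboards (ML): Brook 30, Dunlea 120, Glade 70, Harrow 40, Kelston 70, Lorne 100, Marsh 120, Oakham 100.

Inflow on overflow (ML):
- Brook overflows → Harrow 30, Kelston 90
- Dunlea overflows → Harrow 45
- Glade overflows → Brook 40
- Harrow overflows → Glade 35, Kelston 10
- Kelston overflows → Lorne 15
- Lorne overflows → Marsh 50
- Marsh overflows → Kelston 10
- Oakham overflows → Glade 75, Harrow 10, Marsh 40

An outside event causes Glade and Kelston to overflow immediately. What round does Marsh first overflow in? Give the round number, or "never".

never

Round 1 — Glade, Kelston overflow (initial).
  Brook: +40 → 40 ≥ 30
  Lorne: +15 → 15 < 100
Round 2 — Brook overflows.
  Harrow: +30 → 30 < 40
No further overflows.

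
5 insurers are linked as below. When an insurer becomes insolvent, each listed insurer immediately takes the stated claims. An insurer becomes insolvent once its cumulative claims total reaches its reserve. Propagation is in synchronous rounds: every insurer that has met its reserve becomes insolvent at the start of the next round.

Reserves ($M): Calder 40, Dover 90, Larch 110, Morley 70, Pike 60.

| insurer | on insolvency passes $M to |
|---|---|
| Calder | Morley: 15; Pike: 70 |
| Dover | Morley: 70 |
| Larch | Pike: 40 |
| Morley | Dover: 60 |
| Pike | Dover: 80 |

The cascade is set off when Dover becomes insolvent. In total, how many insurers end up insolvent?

Round 1 — Dover becomes insolvent (initial).
  Morley: +70 → 70 ≥ 70
Round 2 — Morley becomes insolvent.
No further insolvencies.

2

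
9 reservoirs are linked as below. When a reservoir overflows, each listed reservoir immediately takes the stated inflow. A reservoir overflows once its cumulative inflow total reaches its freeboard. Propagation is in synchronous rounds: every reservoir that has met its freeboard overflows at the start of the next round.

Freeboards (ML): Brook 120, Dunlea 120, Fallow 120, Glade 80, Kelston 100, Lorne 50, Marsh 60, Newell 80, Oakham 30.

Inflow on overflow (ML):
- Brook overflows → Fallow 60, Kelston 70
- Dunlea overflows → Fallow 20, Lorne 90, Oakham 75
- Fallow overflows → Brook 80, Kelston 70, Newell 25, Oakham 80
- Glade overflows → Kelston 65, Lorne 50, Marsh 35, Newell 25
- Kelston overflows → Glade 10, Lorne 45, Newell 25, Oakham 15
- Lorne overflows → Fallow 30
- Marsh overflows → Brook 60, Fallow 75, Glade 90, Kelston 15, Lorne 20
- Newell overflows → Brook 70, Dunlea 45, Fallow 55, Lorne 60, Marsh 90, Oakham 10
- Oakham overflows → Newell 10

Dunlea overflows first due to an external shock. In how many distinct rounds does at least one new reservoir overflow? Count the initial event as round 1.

Round 1 — Dunlea overflows (initial).
  Fallow: +20 → 20 < 120
  Lorne: +90 → 90 ≥ 50
  Oakham: +75 → 75 ≥ 30
Round 2 — Lorne, Oakham overflow.
  Fallow: +30 → 50 < 120
  Newell: +10 → 10 < 80
No further overflows.

2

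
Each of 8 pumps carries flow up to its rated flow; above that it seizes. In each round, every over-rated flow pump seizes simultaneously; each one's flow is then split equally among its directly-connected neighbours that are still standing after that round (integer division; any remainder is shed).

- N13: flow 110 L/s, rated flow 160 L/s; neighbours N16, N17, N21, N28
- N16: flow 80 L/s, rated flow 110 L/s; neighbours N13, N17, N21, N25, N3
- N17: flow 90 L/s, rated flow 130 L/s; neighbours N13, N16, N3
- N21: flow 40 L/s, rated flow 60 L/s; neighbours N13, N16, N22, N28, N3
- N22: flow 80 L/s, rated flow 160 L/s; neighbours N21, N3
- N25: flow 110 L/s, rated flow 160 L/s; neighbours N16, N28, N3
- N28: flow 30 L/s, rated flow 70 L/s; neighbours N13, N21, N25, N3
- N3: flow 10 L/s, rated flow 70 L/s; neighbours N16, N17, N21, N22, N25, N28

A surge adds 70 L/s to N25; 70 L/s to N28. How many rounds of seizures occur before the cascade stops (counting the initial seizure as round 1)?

Round 1 — N25 at 180 > 160; N28 at 100 > 70. N25, N28 seize.
  N25 sheds 180 L/s to N16, N3: 90 each.
    N16: 80+90 = 170 > 110
    N3: 10+90 = 100 > 70
  N28 sheds 100 L/s to N13, N21, N3: 33 each (1 lost).
    N13: 110+33 = 143 ≤ 160
    N21: 40+33 = 73 > 60
    N3: 100+33 = 133 > 70
Round 2 — N16, N21, N3 seize.
  N16 sheds 170 L/s to N13, N17: 85 each.
    N13: 143+85 = 228 > 160
    N17: 90+85 = 175 > 130
  N21 sheds 73 L/s to N13, N22: 36 each (1 lost).
    N13: 228+36 = 264 > 160
    N22: 80+36 = 116 ≤ 160
  N3 sheds 133 L/s to N17, N22: 66 each (1 lost).
    N17: 175+66 = 241 > 130
    N22: 116+66 = 182 > 160
Round 3 — N13, N17, N22 seize.
  N13 sheds 264 L/s: no online neighbours, lost.
  N17 sheds 241 L/s: no online neighbours, lost.
  N22 sheds 182 L/s: no online neighbours, lost.
No further seizures.

3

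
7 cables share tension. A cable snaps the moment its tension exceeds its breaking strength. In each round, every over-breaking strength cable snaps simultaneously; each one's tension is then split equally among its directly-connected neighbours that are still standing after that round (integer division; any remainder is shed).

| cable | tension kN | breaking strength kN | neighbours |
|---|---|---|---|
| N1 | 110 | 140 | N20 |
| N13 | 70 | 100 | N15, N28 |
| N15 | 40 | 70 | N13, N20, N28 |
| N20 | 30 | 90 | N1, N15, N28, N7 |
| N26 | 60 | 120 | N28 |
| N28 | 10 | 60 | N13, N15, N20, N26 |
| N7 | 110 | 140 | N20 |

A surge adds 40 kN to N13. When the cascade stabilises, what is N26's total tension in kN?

92

Round 1 — N13 at 110 > 100. N13 snaps.
  N13 sheds 110 kN to N15, N28: 55 each.
    N15: 40+55 = 95 > 70
    N28: 10+55 = 65 > 60
Round 2 — N15, N28 snap.
  N15 sheds 95 kN to N20: 95 each.
    N20: 30+95 = 125 > 90
  N28 sheds 65 kN to N20, N26: 32 each (1 lost).
    N20: 125+32 = 157 > 90
    N26: 60+32 = 92 ≤ 120
Round 3 — N20 snaps.
  N20 sheds 157 kN to N1, N7: 78 each (1 lost).
    N1: 110+78 = 188 > 140
    N7: 110+78 = 188 > 140
Round 4 — N1, N7 snap.
  N1 sheds 188 kN: no online neighbours, lost.
  N7 sheds 188 kN: no online neighbours, lost.
No further breaks.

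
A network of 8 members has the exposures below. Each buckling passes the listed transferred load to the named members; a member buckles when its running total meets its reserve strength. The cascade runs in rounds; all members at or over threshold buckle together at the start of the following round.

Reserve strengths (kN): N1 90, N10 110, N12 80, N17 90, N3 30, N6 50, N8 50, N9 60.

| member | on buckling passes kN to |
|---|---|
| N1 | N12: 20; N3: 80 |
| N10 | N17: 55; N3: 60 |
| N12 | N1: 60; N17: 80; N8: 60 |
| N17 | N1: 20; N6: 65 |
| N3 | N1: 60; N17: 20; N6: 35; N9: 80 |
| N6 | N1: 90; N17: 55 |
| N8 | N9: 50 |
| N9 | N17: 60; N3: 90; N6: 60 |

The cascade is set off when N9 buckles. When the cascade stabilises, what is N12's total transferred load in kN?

Round 1 — N9 buckles (initial).
  N17: +60 → 60 < 90
  N3: +90 → 90 ≥ 30
  N6: +60 → 60 ≥ 50
Round 2 — N3, N6 buckle.
  N1: +60+90 → 150 ≥ 90
  N17: +20+55 → 135 ≥ 90
Round 3 — N1, N17 buckle.
  N12: +20 → 20 < 80
No further bucklings.

20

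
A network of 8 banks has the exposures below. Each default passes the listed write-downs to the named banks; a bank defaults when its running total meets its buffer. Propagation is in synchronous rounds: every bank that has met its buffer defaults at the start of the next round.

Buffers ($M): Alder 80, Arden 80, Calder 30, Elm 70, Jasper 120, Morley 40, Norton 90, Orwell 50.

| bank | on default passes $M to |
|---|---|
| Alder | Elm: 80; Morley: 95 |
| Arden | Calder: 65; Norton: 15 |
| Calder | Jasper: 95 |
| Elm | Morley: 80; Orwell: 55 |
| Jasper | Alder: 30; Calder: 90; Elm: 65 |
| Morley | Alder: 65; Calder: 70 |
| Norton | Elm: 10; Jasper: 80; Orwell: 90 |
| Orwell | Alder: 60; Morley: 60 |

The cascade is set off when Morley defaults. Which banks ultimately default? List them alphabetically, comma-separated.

Round 1 — Morley defaults (initial).
  Alder: +65 → 65 < 80
  Calder: +70 → 70 ≥ 30
Round 2 — Calder defaults.
  Jasper: +95 → 95 < 120
No further defaults.

Calder, Morley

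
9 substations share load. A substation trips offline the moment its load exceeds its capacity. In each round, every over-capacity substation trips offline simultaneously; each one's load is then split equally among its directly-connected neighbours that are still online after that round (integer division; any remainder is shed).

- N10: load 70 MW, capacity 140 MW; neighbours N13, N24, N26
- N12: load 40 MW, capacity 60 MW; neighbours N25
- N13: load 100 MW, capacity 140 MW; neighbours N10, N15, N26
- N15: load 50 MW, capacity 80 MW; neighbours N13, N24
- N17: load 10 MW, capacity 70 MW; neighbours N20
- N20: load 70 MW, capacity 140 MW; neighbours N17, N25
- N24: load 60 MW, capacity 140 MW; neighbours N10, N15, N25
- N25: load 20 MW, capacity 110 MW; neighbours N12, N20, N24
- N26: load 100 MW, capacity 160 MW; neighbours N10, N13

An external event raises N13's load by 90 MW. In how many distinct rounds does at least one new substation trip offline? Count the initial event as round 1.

Round 1 — N13 at 190 > 140. N13 trips offline.
  N13 sheds 190 MW to N10, N15, N26: 63 each (1 lost).
    N10: 70+63 = 133 ≤ 140
    N15: 50+63 = 113 > 80
    N26: 100+63 = 163 > 160
Round 2 — N15, N26 trip offline.
  N15 sheds 113 MW to N24: 113 each.
    N24: 60+113 = 173 > 140
  N26 sheds 163 MW to N10: 163 each.
    N10: 133+163 = 296 > 140
Round 3 — N10, N24 trip offline.
  N10 sheds 296 MW: no online neighbours, lost.
  N24 sheds 173 MW to N25: 173 each.
    N25: 20+173 = 193 > 110
Round 4 — N25 trips offline.
  N25 sheds 193 MW to N12, N20: 96 each (1 lost).
    N12: 40+96 = 136 > 60
    N20: 70+96 = 166 > 140
Round 5 — N12, N20 trip offline.
  N12 sheds 136 MW: no online neighbours, lost.
  N20 sheds 166 MW to N17: 166 each.
    N17: 10+166 = 176 > 70
Round 6 — N17 trips offline.
  N17 sheds 176 MW: no online neighbours, lost.
No further trips.

6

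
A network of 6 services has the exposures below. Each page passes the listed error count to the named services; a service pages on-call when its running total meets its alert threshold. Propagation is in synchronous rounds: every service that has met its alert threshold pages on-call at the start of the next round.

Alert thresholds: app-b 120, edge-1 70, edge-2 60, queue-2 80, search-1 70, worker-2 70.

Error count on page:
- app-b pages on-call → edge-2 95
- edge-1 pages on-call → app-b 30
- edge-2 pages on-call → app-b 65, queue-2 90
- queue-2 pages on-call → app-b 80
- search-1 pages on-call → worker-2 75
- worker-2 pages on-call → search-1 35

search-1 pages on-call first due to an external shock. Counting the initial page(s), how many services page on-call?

2

Round 1 — search-1 pages on-call (initial).
  worker-2: +75 → 75 ≥ 70
Round 2 — worker-2 pages on-call.
No further pages.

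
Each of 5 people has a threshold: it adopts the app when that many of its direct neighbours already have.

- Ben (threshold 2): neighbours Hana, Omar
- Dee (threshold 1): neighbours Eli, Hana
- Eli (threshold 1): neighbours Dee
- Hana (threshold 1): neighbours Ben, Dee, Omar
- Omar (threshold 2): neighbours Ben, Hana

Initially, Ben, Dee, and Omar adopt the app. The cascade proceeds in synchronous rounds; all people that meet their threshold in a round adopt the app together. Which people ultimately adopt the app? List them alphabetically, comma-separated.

Ben, Dee, Eli, Hana, Omar

Round 1 — Ben, Dee, Omar adopt the app (initial).
Round 2 — checking thresholds:
  Eli: 1 of 1 neighbours ≥ 1, adopts the app.
  Hana: 3 of 3 neighbours ≥ 1, adopts the app.
Round 3 — no new adoptions; cascade stops.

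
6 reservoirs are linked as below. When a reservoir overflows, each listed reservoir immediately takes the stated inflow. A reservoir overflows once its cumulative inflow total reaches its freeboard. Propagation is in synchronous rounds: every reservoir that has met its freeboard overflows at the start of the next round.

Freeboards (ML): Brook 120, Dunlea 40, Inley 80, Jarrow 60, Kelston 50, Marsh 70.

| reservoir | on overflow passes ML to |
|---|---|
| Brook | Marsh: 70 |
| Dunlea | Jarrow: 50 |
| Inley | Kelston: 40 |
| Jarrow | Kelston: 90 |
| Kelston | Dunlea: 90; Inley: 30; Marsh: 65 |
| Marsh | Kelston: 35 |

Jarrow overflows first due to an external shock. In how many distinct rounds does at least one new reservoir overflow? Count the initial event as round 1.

Round 1 — Jarrow overflows (initial).
  Kelston: +90 → 90 ≥ 50
Round 2 — Kelston overflows.
  Dunlea: +90 → 90 ≥ 40
  Inley: +30 → 30 < 80
  Marsh: +65 → 65 < 70
Round 3 — Dunlea overflows.
No further overflows.

3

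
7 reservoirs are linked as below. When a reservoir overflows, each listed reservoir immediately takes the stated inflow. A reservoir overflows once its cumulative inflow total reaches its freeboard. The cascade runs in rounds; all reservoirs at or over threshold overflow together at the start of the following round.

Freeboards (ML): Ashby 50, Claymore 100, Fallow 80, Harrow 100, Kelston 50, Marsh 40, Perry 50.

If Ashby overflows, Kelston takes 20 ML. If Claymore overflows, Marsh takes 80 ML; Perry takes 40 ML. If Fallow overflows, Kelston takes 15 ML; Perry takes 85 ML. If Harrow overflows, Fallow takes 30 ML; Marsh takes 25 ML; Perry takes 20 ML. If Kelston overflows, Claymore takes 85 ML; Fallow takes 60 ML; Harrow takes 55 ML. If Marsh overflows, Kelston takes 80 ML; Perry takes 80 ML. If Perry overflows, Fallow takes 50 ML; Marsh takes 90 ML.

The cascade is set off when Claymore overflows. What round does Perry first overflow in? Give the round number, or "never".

Round 1 — Claymore overflows (initial).
  Marsh: +80 → 80 ≥ 40
  Perry: +40 → 40 < 50
Round 2 — Marsh overflows.
  Kelston: +80 → 80 ≥ 50
  Perry: +80 → 120 ≥ 50
Round 3 — Kelston, Perry overflow.
  Fallow: +60+50 → 110 ≥ 80
  Harrow: +55 → 55 < 100
Round 4 — Fallow overflows.
No further overflows.

3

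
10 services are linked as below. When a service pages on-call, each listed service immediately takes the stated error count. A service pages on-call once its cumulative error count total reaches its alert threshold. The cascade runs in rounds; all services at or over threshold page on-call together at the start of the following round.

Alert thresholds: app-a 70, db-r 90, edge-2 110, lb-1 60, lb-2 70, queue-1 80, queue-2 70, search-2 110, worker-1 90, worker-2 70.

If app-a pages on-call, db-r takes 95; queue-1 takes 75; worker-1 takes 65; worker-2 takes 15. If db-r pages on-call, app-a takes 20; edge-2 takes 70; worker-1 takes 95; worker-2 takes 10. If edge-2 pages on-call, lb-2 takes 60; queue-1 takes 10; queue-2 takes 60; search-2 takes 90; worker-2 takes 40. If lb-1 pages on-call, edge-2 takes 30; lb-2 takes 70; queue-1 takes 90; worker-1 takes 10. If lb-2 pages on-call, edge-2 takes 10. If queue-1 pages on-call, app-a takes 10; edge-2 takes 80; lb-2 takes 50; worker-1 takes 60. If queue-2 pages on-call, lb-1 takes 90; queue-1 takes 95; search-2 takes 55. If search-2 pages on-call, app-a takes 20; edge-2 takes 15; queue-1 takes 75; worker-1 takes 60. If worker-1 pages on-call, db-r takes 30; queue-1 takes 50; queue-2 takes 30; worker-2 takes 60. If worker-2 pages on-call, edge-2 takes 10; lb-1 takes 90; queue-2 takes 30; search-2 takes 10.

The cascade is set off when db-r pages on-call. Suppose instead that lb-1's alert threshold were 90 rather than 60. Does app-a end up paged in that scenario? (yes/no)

no

With lb-1's alert threshold at 90:
Round 1 — db-r pages on-call (initial).
  app-a: +20 → 20 < 70
  edge-2: +70 → 70 < 110
  worker-1: +95 → 95 ≥ 90
  worker-2: +10 → 10 < 70
Round 2 — worker-1 pages on-call.
  queue-1: +50 → 50 < 80
  queue-2: +30 → 30 < 70
  worker-2: +60 → 70 ≥ 70
Round 3 — worker-2 pages on-call.
  edge-2: +10 → 80 < 110
  lb-1: +90 → 90 ≥ 90
  queue-2: +30 → 60 < 70
  search-2: +10 → 10 < 110
Round 4 — lb-1 pages on-call.
  edge-2: +30 → 110 ≥ 110
  lb-2: +70 → 70 ≥ 70
  queue-1: +90 → 140 ≥ 80
Round 5 — edge-2, lb-2, queue-1 page on-call.
  app-a: +10 → 30 < 70
  queue-2: +60 → 120 ≥ 70
  search-2: +90 → 100 < 110
Round 6 — queue-2 pages on-call.
  search-2: +55 → 155 ≥ 110
Round 7 — search-2 pages on-call.
  app-a: +20 → 50 < 70
No further pages.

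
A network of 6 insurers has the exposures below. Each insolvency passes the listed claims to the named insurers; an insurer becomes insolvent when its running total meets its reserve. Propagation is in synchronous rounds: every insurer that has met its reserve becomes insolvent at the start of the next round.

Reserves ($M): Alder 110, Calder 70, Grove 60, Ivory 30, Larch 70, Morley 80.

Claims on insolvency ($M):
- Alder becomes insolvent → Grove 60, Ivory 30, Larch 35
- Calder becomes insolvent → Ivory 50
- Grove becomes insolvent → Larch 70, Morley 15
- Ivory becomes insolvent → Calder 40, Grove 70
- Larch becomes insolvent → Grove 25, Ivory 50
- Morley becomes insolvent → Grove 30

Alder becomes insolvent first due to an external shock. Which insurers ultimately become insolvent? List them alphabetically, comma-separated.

Round 1 — Alder becomes insolvent (initial).
  Grove: +60 → 60 ≥ 60
  Ivory: +30 → 30 ≥ 30
  Larch: +35 → 35 < 70
Round 2 — Grove, Ivory become insolvent.
  Calder: +40 → 40 < 70
  Larch: +70 → 105 ≥ 70
  Morley: +15 → 15 < 80
Round 3 — Larch becomes insolvent.
No further insolvencies.

Alder, Grove, Ivory, Larch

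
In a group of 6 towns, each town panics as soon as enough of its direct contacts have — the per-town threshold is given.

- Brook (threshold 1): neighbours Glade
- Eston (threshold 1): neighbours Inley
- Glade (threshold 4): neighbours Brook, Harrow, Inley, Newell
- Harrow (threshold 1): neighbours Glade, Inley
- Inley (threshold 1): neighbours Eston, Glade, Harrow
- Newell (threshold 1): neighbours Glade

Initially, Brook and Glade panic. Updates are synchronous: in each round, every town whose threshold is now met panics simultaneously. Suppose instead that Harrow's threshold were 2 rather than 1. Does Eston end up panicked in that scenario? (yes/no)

With Harrow's threshold at 2:
Round 1 — Brook, Glade panic (initial).
Round 2 — checking thresholds:
  Harrow: 1 of 2 neighbours < 2, not yet.
  Inley: 1 of 3 neighbours ≥ 1, panics.
  Newell: 1 of 1 neighbours ≥ 1, panics.
Round 3 — checking thresholds:
  Eston: 1 of 1 neighbours ≥ 1, panics.
  Harrow: 2 of 2 neighbours ≥ 2, panics.
Round 4 — no new panics; cascade stops.

yes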